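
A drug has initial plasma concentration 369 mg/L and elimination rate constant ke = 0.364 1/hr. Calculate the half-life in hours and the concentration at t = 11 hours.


t_half = ln(2) / ke = 0.693147 / 0.364 = 1.904 hr
C(t) = C0 * exp(-ke*t) = 369 * exp(-0.364*11)
C(11) = 6.731 mg/L


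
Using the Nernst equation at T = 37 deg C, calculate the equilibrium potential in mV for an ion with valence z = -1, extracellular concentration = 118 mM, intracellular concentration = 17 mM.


E = (RT/(zF)) * ln(C_out/C_in)
T = 37 + 273.15 = 310.15 K
E = (8.314 * 310.15 / (-1 * 96485)) * ln(118/17)
E = -51.78 mV


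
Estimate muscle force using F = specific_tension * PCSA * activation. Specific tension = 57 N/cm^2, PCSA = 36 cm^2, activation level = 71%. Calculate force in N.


F = sigma * PCSA * activation
F = 57 * 36 * 0.71
F = 1457 N


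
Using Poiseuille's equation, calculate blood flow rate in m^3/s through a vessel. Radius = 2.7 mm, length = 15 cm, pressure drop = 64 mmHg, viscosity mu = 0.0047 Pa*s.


Q = pi*r^4*dP / (8*mu*L)
r = 0.0027 m, L = 0.15 m
dP = 64 mmHg = 8532.608 Pa
Q = 2.5259e-04 m^3/s


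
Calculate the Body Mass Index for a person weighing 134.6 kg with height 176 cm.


BMI = weight / height^2
height = 176 cm = 1.76 m
BMI = 134.6 / 1.76^2
BMI = 43.45 kg/m^2


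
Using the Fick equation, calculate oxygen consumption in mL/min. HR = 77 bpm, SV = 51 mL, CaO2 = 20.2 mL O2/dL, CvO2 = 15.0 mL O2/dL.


CO = HR*SV = 77*51/1000 = 3.927 L/min
a-v O2 diff = 20.2 - 15.0 = 5.2 mL/dL
VO2 = CO * (CaO2-CvO2) * 10 dL/L
VO2 = 3.927 * 5.2 * 10
VO2 = 204.2 mL/min


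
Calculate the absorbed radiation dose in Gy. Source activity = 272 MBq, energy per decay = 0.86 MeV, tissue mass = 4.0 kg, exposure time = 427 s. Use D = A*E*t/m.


A = 272 MBq = 2.7200e+08 Bq
E = 0.86 MeV = 1.37772e-13 J
D = A*E*t/m = 2.7200e+08*1.37772e-13*427/4.0
D = 0.004 Gy


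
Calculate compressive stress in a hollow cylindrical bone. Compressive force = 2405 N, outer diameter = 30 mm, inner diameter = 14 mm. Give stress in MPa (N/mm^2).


A = pi*(r_o^2 - r_i^2)
r_o = 15 mm, r_i = 7 mm
A = 552.92 mm^2
sigma = F/A = 2405 / 552.92
sigma = 4.35 MPa


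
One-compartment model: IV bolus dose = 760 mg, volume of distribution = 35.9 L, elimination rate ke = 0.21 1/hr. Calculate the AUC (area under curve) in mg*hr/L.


C0 = Dose/Vd = 760/35.9 = 21.1699 mg/L
AUC = C0/ke = 21.1699/0.21
AUC = 100.8 mg*hr/L


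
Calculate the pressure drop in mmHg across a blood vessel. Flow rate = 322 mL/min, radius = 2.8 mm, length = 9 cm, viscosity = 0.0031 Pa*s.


dP = 8*mu*L*Q / (pi*r^4)
Q = 322 mL/min = 5.36667e-06 m^3/s
dP = 62.0322 Pa = 62.0322 / 133.322 mmHg = 0.4653 mmHg


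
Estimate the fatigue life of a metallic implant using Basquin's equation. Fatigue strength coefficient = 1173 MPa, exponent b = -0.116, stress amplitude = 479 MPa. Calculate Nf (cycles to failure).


sigma_a = sigma_f' * (2Nf)^b
2Nf = (sigma_a/sigma_f')^(1/b)
2Nf = (479/1173)^(1/-0.116)
2Nf = 2254.8881
Nf = 1127


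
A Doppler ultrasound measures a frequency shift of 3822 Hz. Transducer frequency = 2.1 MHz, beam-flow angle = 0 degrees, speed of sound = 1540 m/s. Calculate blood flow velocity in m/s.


v = fd * c / (2 * f0 * cos(theta))
v = 3822 * 1540 / (2 * 2.1000e+06 * cos(0))
v = 1.401 m/s


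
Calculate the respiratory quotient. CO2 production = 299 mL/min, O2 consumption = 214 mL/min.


RQ = VCO2 / VO2
RQ = 299 / 214
RQ = 1.397


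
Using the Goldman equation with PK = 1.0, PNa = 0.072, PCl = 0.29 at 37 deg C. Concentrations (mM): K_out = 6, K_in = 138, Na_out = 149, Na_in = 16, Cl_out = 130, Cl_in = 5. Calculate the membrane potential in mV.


Vm = (RT/F)*ln((PK*Ko + PNa*Nao + PCl*Cli)/(PK*Ki + PNa*Nai + PCl*Clo))
Numer = 18.178, Denom = 176.852
Vm = -60.8 mV


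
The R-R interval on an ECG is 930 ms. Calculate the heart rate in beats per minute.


HR = 60 / RR_interval(s)
RR = 930 ms = 0.93 s
HR = 60 / 0.93 = 64.52 bpm


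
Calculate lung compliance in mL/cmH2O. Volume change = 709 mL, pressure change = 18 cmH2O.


C = dV / dP
C = 709 / 18
C = 39.39 mL/cmH2O


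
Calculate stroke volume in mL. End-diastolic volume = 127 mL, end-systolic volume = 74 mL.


SV = EDV - ESV
SV = 127 - 74
SV = 53 mL


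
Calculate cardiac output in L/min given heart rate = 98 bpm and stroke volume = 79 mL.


CO = HR * SV
CO = 98 * 79 / 1000
CO = 7.742 L/min


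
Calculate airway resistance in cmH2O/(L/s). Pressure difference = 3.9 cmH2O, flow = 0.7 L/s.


R = dP / flow
R = 3.9 / 0.7
R = 5.571 cmH2O/(L/s)


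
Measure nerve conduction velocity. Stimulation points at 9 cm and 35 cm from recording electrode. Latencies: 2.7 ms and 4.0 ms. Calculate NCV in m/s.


Distance = (35 - 9) / 100 = 0.26 m
dt = (4.0 - 2.7) / 1000 = 0.0013 s
NCV = dist / dt = 200 m/s


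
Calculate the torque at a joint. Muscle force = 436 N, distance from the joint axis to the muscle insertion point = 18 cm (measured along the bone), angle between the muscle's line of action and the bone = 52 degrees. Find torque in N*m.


Torque = F * d * sin(theta)   (moment arm = d*sin(theta))
d = 18 cm = 0.18 m
Torque = 436 * 0.18 * sin(52)
Torque = 61.84 N*m


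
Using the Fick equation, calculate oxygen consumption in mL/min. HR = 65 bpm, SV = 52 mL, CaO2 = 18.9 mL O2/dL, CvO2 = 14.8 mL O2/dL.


CO = HR*SV = 65*52/1000 = 3.38 L/min
a-v O2 diff = 18.9 - 14.8 = 4.1 mL/dL
VO2 = CO * (CaO2-CvO2) * 10 dL/L
VO2 = 3.38 * 4.1 * 10
VO2 = 138.6 mL/min


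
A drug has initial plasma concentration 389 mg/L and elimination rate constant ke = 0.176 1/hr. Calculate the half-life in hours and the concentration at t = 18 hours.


t_half = ln(2) / ke = 0.693147 / 0.176 = 3.938 hr
C(t) = C0 * exp(-ke*t) = 389 * exp(-0.176*18)
C(18) = 16.37 mg/L


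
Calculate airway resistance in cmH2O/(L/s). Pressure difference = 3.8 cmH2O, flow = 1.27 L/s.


R = dP / flow
R = 3.8 / 1.27
R = 2.992 cmH2O/(L/s)


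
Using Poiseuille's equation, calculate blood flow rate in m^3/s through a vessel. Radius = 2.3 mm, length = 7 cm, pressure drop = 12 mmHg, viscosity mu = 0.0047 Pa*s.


Q = pi*r^4*dP / (8*mu*L)
r = 0.0023 m, L = 0.07 m
dP = 12 mmHg = 1599.864 Pa
Q = 5.3439e-05 m^3/s


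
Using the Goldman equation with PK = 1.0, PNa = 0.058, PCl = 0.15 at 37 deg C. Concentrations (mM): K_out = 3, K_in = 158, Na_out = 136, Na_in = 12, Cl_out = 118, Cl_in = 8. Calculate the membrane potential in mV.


Vm = (RT/F)*ln((PK*Ko + PNa*Nao + PCl*Cli)/(PK*Ki + PNa*Nai + PCl*Clo))
Numer = 12.088, Denom = 176.396
Vm = -71.64 mV


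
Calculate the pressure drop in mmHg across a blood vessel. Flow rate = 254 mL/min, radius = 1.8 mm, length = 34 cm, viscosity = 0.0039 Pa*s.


dP = 8*mu*L*Q / (pi*r^4)
Q = 254 mL/min = 4.23333e-06 m^3/s
dP = 1361.68 Pa = 1361.68 / 133.322 mmHg = 10.21 mmHg


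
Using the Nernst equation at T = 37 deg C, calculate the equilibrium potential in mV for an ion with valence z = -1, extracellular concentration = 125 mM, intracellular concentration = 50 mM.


E = (RT/(zF)) * ln(C_out/C_in)
T = 37 + 273.15 = 310.15 K
E = (8.314 * 310.15 / (-1 * 96485)) * ln(125/50)
E = -24.49 mV


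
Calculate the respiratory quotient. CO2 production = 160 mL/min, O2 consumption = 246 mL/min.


RQ = VCO2 / VO2
RQ = 160 / 246
RQ = 0.6504


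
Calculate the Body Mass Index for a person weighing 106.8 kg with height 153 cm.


BMI = weight / height^2
height = 153 cm = 1.53 m
BMI = 106.8 / 1.53^2
BMI = 45.62 kg/m^2


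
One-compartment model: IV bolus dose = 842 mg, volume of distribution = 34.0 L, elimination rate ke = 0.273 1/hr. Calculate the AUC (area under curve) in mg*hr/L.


C0 = Dose/Vd = 842/34.0 = 24.7647 mg/L
AUC = C0/ke = 24.7647/0.273
AUC = 90.71 mg*hr/L


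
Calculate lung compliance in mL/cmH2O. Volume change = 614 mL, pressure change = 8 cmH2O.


C = dV / dP
C = 614 / 8
C = 76.75 mL/cmH2O


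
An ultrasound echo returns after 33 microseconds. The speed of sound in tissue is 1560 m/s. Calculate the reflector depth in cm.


depth = c * t / 2
t = 33 us = 3.3000e-05 s
depth = 1560 * 3.3000e-05 / 2
depth = 0.02574 m = 2.574 cm


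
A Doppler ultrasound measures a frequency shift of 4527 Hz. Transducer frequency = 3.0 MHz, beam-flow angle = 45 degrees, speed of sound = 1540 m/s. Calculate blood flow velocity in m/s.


v = fd * c / (2 * f0 * cos(theta))
v = 4527 * 1540 / (2 * 3.0000e+06 * cos(45))
v = 1.643 m/s


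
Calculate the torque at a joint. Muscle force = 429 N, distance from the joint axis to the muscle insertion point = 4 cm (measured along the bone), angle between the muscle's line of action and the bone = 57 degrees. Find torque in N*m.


Torque = F * d * sin(theta)   (moment arm = d*sin(theta))
d = 4 cm = 0.04 m
Torque = 429 * 0.04 * sin(57)
Torque = 14.39 N*m


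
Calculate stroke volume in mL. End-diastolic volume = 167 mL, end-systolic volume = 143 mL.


SV = EDV - ESV
SV = 167 - 143
SV = 24 mL


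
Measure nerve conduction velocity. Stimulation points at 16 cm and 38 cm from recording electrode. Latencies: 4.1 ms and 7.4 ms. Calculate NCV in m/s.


Distance = (38 - 16) / 100 = 0.22 m
dt = (7.4 - 4.1) / 1000 = 0.0033 s
NCV = dist / dt = 66.67 m/s


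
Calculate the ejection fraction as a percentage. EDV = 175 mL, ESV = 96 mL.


SV = EDV - ESV = 175 - 96 = 79 mL
EF = SV/EDV * 100 = 79/175 * 100
EF = 45.14%


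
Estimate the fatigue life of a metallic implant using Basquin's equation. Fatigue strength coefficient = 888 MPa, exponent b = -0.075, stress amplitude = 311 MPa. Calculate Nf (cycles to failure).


sigma_a = sigma_f' * (2Nf)^b
2Nf = (sigma_a/sigma_f')^(1/b)
2Nf = (311/888)^(1/-0.075)
2Nf = 1189508.9
Nf = 5.948e+05


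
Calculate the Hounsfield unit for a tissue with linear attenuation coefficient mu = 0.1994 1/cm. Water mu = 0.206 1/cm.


HU = ((mu_tissue - mu_water) / mu_water) * 1000
HU = ((0.1994 - 0.206) / 0.206) * 1000
HU = -32.04


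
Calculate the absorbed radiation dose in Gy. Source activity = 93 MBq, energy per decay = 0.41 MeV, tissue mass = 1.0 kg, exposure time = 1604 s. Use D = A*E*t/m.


A = 93 MBq = 9.3000e+07 Bq
E = 0.41 MeV = 6.5682e-14 J
D = A*E*t/m = 9.3000e+07*6.5682e-14*1604/1.0
D = 0.009798 Gy


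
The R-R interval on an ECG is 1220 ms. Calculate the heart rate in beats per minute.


HR = 60 / RR_interval(s)
RR = 1220 ms = 1.22 s
HR = 60 / 1.22 = 49.18 bpm


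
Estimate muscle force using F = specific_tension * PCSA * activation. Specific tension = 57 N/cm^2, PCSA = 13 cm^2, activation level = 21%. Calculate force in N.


F = sigma * PCSA * activation
F = 57 * 13 * 0.21
F = 155.6 N


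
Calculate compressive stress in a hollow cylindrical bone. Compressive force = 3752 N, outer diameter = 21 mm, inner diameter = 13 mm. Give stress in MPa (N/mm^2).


A = pi*(r_o^2 - r_i^2)
r_o = 10.5 mm, r_i = 6.5 mm
A = 213.628 mm^2
sigma = F/A = 3752 / 213.628
sigma = 17.56 MPa


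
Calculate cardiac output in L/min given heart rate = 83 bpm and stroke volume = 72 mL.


CO = HR * SV
CO = 83 * 72 / 1000
CO = 5.976 L/min


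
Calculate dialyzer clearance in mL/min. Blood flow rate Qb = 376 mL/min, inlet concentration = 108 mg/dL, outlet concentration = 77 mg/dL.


K = Qb * (Cb_in - Cb_out) / Cb_in
K = 376 * (108 - 77) / 108
K = 107.9 mL/min


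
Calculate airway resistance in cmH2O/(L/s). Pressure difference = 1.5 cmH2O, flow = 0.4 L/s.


R = dP / flow
R = 1.5 / 0.4
R = 3.75 cmH2O/(L/s)


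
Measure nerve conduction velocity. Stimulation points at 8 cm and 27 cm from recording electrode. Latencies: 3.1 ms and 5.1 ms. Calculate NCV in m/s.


Distance = (27 - 8) / 100 = 0.19 m
dt = (5.1 - 3.1) / 1000 = 0.002 s
NCV = dist / dt = 95 m/s


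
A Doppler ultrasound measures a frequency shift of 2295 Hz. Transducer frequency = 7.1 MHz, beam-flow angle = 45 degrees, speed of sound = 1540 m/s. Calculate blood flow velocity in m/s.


v = fd * c / (2 * f0 * cos(theta))
v = 2295 * 1540 / (2 * 7.1000e+06 * cos(45))
v = 0.352 m/s


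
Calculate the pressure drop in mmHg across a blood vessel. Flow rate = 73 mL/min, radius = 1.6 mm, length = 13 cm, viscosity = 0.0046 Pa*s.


dP = 8*mu*L*Q / (pi*r^4)
Q = 73 mL/min = 1.21667e-06 m^3/s
dP = 282.705 Pa = 282.705 / 133.322 mmHg = 2.12 mmHg


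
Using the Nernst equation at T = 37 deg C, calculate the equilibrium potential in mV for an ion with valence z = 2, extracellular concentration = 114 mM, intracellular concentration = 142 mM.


E = (RT/(zF)) * ln(C_out/C_in)
T = 37 + 273.15 = 310.15 K
E = (8.314 * 310.15 / (2 * 96485)) * ln(114/142)
E = -2.935 mV


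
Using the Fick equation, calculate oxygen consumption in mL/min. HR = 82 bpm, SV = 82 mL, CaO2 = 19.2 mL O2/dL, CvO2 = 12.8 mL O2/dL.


CO = HR*SV = 82*82/1000 = 6.724 L/min
a-v O2 diff = 19.2 - 12.8 = 6.4 mL/dL
VO2 = CO * (CaO2-CvO2) * 10 dL/L
VO2 = 6.724 * 6.4 * 10
VO2 = 430.3 mL/min


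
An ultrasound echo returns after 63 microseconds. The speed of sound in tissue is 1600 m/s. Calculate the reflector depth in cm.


depth = c * t / 2
t = 63 us = 6.3000e-05 s
depth = 1600 * 6.3000e-05 / 2
depth = 0.0504 m = 5.04 cm


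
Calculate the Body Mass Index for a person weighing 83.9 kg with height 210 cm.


BMI = weight / height^2
height = 210 cm = 2.1 m
BMI = 83.9 / 2.1^2
BMI = 19.02 kg/m^2


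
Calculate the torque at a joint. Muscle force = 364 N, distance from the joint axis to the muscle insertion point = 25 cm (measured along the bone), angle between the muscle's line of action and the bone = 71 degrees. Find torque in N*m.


Torque = F * d * sin(theta)   (moment arm = d*sin(theta))
d = 25 cm = 0.25 m
Torque = 364 * 0.25 * sin(71)
Torque = 86.04 N*m


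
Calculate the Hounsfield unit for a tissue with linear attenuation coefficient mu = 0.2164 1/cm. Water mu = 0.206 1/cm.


HU = ((mu_tissue - mu_water) / mu_water) * 1000
HU = ((0.2164 - 0.206) / 0.206) * 1000
HU = 50.49


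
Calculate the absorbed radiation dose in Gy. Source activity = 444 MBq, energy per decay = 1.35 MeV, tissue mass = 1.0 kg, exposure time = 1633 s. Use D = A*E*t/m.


A = 444 MBq = 4.4400e+08 Bq
E = 1.35 MeV = 2.1627e-13 J
D = A*E*t/m = 4.4400e+08*2.1627e-13*1633/1.0
D = 0.1568 Gy


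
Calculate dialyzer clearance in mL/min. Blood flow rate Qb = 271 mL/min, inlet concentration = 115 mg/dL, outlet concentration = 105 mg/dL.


K = Qb * (Cb_in - Cb_out) / Cb_in
K = 271 * (115 - 105) / 115
K = 23.57 mL/min


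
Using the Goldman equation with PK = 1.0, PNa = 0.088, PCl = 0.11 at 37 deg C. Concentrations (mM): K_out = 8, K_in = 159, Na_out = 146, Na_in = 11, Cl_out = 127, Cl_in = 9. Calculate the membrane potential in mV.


Vm = (RT/F)*ln((PK*Ko + PNa*Nao + PCl*Cli)/(PK*Ki + PNa*Nai + PCl*Clo))
Numer = 21.838, Denom = 173.938
Vm = -55.46 mV


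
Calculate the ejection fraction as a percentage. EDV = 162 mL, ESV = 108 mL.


SV = EDV - ESV = 162 - 108 = 54 mL
EF = SV/EDV * 100 = 54/162 * 100
EF = 33.33%


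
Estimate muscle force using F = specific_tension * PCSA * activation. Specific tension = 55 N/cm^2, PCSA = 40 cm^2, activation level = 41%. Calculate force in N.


F = sigma * PCSA * activation
F = 55 * 40 * 0.41
F = 902 N


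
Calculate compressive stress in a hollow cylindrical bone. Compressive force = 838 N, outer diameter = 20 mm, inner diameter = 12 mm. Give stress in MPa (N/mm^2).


A = pi*(r_o^2 - r_i^2)
r_o = 10 mm, r_i = 6 mm
A = 201.062 mm^2
sigma = F/A = 838 / 201.062
sigma = 4.168 MPa


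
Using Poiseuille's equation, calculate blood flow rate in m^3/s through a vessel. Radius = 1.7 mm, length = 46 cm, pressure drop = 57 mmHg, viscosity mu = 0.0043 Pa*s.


Q = pi*r^4*dP / (8*mu*L)
r = 0.0017 m, L = 0.46 m
dP = 57 mmHg = 7599.354 Pa
Q = 1.2601e-05 m^3/s


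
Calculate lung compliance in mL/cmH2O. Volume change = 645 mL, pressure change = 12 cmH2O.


C = dV / dP
C = 645 / 12
C = 53.75 mL/cmH2O


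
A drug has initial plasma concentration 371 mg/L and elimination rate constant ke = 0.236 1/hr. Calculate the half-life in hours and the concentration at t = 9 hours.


t_half = ln(2) / ke = 0.693147 / 0.236 = 2.937 hr
C(t) = C0 * exp(-ke*t) = 371 * exp(-0.236*9)
C(9) = 44.35 mg/L


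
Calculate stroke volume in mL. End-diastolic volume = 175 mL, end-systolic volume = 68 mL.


SV = EDV - ESV
SV = 175 - 68
SV = 107 mL


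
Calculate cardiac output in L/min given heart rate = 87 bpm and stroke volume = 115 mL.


CO = HR * SV
CO = 87 * 115 / 1000
CO = 10.01 L/min


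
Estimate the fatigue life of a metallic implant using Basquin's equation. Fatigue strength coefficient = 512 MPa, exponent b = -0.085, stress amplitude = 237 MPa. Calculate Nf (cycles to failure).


sigma_a = sigma_f' * (2Nf)^b
2Nf = (sigma_a/sigma_f')^(1/b)
2Nf = (237/512)^(1/-0.085)
2Nf = 8620.8167
Nf = 4310


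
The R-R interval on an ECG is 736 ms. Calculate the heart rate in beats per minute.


HR = 60 / RR_interval(s)
RR = 736 ms = 0.736 s
HR = 60 / 0.736 = 81.52 bpm


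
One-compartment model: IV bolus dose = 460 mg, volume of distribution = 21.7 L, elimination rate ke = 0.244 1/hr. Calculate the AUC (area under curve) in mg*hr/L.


C0 = Dose/Vd = 460/21.7 = 21.1982 mg/L
AUC = C0/ke = 21.1982/0.244
AUC = 86.88 mg*hr/L


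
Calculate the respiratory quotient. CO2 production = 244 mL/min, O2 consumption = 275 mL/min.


RQ = VCO2 / VO2
RQ = 244 / 275
RQ = 0.8873


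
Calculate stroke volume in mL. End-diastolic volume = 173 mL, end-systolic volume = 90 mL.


SV = EDV - ESV
SV = 173 - 90
SV = 83 mL


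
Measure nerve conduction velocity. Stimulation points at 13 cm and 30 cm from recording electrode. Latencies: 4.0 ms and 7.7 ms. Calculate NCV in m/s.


Distance = (30 - 13) / 100 = 0.17 m
dt = (7.7 - 4.0) / 1000 = 0.0037 s
NCV = dist / dt = 45.95 m/s


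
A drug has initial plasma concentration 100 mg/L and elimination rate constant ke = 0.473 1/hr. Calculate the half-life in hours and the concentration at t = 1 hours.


t_half = ln(2) / ke = 0.693147 / 0.473 = 1.465 hr
C(t) = C0 * exp(-ke*t) = 100 * exp(-0.473*1)
C(1) = 62.31 mg/L


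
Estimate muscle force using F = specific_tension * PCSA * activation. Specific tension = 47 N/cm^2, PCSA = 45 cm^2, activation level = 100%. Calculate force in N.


F = sigma * PCSA * activation
F = 47 * 45 * 1
F = 2115 N


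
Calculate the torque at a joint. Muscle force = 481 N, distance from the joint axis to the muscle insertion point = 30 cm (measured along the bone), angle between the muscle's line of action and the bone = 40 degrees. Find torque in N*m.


Torque = F * d * sin(theta)   (moment arm = d*sin(theta))
d = 30 cm = 0.3 m
Torque = 481 * 0.3 * sin(40)
Torque = 92.75 N*m


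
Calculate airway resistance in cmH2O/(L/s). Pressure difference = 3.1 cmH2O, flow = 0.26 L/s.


R = dP / flow
R = 3.1 / 0.26
R = 11.92 cmH2O/(L/s)


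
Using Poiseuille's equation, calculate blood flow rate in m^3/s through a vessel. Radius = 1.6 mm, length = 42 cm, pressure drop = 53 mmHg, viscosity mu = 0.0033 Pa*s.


Q = pi*r^4*dP / (8*mu*L)
r = 0.0016 m, L = 0.42 m
dP = 53 mmHg = 7066.066 Pa
Q = 1.3121e-05 m^3/s


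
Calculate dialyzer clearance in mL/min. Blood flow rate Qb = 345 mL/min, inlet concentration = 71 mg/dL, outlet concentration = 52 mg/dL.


K = Qb * (Cb_in - Cb_out) / Cb_in
K = 345 * (71 - 52) / 71
K = 92.32 mL/min


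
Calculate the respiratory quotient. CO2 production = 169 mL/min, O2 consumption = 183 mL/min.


RQ = VCO2 / VO2
RQ = 169 / 183
RQ = 0.9235


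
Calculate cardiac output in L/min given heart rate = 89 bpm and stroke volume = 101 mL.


CO = HR * SV
CO = 89 * 101 / 1000
CO = 8.989 L/min


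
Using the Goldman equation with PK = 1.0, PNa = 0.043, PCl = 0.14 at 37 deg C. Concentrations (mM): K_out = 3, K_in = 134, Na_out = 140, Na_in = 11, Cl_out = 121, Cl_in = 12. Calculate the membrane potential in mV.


Vm = (RT/F)*ln((PK*Ko + PNa*Nao + PCl*Cli)/(PK*Ki + PNa*Nai + PCl*Clo))
Numer = 10.7, Denom = 151.413
Vm = -70.82 mV


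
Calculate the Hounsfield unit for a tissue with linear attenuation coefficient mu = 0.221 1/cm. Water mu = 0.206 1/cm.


HU = ((mu_tissue - mu_water) / mu_water) * 1000
HU = ((0.221 - 0.206) / 0.206) * 1000
HU = 72.82


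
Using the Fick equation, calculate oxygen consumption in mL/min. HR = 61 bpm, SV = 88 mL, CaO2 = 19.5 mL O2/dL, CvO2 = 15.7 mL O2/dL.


CO = HR*SV = 61*88/1000 = 5.368 L/min
a-v O2 diff = 19.5 - 15.7 = 3.8 mL/dL
VO2 = CO * (CaO2-CvO2) * 10 dL/L
VO2 = 5.368 * 3.8 * 10
VO2 = 204 mL/min


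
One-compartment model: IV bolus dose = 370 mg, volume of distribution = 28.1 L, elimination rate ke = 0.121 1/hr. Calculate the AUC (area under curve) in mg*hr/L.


C0 = Dose/Vd = 370/28.1 = 13.1673 mg/L
AUC = C0/ke = 13.1673/0.121
AUC = 108.8 mg*hr/L


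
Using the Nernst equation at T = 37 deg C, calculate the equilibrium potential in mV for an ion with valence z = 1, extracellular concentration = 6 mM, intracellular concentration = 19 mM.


E = (RT/(zF)) * ln(C_out/C_in)
T = 37 + 273.15 = 310.15 K
E = (8.314 * 310.15 / (1 * 96485)) * ln(6/19)
E = -30.81 mV


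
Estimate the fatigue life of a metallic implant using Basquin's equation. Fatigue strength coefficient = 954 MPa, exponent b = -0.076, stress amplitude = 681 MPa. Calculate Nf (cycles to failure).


sigma_a = sigma_f' * (2Nf)^b
2Nf = (sigma_a/sigma_f')^(1/b)
2Nf = (681/954)^(1/-0.076)
2Nf = 84.398049
Nf = 42.2


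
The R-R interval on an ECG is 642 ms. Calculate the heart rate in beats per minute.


HR = 60 / RR_interval(s)
RR = 642 ms = 0.642 s
HR = 60 / 0.642 = 93.46 bpm


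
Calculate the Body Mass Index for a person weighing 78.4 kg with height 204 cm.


BMI = weight / height^2
height = 204 cm = 2.04 m
BMI = 78.4 / 2.04^2
BMI = 18.84 kg/m^2


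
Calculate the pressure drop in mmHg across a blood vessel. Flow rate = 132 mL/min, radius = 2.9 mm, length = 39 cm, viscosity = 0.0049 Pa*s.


dP = 8*mu*L*Q / (pi*r^4)
Q = 132 mL/min = 2.2e-06 m^3/s
dP = 151.367 Pa = 151.367 / 133.322 mmHg = 1.135 mmHg


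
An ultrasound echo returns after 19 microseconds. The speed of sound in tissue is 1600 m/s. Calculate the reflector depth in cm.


depth = c * t / 2
t = 19 us = 1.9000e-05 s
depth = 1600 * 1.9000e-05 / 2
depth = 0.0152 m = 1.52 cm


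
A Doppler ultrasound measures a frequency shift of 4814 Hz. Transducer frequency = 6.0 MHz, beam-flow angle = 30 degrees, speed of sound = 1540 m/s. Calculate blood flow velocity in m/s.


v = fd * c / (2 * f0 * cos(theta))
v = 4814 * 1540 / (2 * 6.0000e+06 * cos(30))
v = 0.7134 m/s


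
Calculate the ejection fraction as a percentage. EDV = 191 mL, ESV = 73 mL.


SV = EDV - ESV = 191 - 73 = 118 mL
EF = SV/EDV * 100 = 118/191 * 100
EF = 61.78%


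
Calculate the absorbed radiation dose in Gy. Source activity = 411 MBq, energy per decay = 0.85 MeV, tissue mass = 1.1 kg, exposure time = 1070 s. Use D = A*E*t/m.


A = 411 MBq = 4.1100e+08 Bq
E = 0.85 MeV = 1.3617e-13 J
D = A*E*t/m = 4.1100e+08*1.3617e-13*1070/1.1
D = 0.05444 Gy


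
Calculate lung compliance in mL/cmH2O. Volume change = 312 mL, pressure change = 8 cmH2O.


C = dV / dP
C = 312 / 8
C = 39 mL/cmH2O


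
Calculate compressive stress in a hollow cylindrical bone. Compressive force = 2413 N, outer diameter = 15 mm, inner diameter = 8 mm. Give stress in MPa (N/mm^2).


A = pi*(r_o^2 - r_i^2)
r_o = 7.5 mm, r_i = 4 mm
A = 126.449 mm^2
sigma = F/A = 2413 / 126.449
sigma = 19.08 MPa


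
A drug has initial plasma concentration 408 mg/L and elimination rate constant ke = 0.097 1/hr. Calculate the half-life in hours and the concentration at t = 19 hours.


t_half = ln(2) / ke = 0.693147 / 0.097 = 7.146 hr
C(t) = C0 * exp(-ke*t) = 408 * exp(-0.097*19)
C(19) = 64.6 mg/L


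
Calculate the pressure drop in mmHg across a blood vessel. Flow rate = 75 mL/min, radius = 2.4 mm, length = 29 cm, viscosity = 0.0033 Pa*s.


dP = 8*mu*L*Q / (pi*r^4)
Q = 75 mL/min = 1.25e-06 m^3/s
dP = 91.8157 Pa = 91.8157 / 133.322 mmHg = 0.6887 mmHg


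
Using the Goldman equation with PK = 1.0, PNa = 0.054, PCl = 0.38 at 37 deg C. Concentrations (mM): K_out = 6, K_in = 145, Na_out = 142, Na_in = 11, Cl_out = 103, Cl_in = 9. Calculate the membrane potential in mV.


Vm = (RT/F)*ln((PK*Ko + PNa*Nao + PCl*Cli)/(PK*Ki + PNa*Nai + PCl*Clo))
Numer = 17.088, Denom = 184.734
Vm = -63.62 mV


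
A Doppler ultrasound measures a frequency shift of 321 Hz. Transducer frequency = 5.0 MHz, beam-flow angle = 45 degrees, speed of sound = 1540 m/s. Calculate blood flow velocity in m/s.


v = fd * c / (2 * f0 * cos(theta))
v = 321 * 1540 / (2 * 5.0000e+06 * cos(45))
v = 0.06991 m/s


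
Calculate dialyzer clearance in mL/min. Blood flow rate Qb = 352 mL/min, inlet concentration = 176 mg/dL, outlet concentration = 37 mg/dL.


K = Qb * (Cb_in - Cb_out) / Cb_in
K = 352 * (176 - 37) / 176
K = 278 mL/min


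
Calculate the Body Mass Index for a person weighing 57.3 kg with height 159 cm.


BMI = weight / height^2
height = 159 cm = 1.59 m
BMI = 57.3 / 1.59^2
BMI = 22.67 kg/m^2


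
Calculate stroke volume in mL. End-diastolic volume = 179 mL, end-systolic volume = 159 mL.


SV = EDV - ESV
SV = 179 - 159
SV = 20 mL


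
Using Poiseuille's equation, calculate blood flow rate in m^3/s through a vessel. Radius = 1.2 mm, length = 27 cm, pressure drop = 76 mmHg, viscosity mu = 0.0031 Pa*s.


Q = pi*r^4*dP / (8*mu*L)
r = 0.0012 m, L = 0.27 m
dP = 76 mmHg = 10132.472 Pa
Q = 9.8577e-06 m^3/s


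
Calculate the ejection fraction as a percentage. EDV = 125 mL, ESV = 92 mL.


SV = EDV - ESV = 125 - 92 = 33 mL
EF = SV/EDV * 100 = 33/125 * 100
EF = 26.4%


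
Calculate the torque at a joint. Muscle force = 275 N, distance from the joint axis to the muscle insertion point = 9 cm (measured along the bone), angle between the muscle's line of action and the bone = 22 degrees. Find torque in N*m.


Torque = F * d * sin(theta)   (moment arm = d*sin(theta))
d = 9 cm = 0.09 m
Torque = 275 * 0.09 * sin(22)
Torque = 9.272 N*m


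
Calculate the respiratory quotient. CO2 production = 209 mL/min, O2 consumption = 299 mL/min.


RQ = VCO2 / VO2
RQ = 209 / 299
RQ = 0.699


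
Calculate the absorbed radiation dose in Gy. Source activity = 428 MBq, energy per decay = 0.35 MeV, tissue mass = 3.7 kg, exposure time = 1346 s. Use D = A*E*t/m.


A = 428 MBq = 4.2800e+08 Bq
E = 0.35 MeV = 5.607e-14 J
D = A*E*t/m = 4.2800e+08*5.607e-14*1346/3.7
D = 0.00873 Gy


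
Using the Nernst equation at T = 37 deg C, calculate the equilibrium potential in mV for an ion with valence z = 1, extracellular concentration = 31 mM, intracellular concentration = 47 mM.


E = (RT/(zF)) * ln(C_out/C_in)
T = 37 + 273.15 = 310.15 K
E = (8.314 * 310.15 / (1 * 96485)) * ln(31/47)
E = -11.12 mV


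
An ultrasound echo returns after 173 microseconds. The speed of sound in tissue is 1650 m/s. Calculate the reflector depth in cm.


depth = c * t / 2
t = 173 us = 1.7300e-04 s
depth = 1650 * 1.7300e-04 / 2
depth = 0.142725 m = 14.2725 cm


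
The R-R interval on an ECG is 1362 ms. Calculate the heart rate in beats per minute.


HR = 60 / RR_interval(s)
RR = 1362 ms = 1.362 s
HR = 60 / 1.362 = 44.05 bpm


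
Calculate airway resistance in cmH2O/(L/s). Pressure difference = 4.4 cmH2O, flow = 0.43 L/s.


R = dP / flow
R = 4.4 / 0.43
R = 10.23 cmH2O/(L/s)


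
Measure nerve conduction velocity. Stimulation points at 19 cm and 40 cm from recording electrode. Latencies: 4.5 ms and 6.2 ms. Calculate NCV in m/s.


Distance = (40 - 19) / 100 = 0.21 m
dt = (6.2 - 4.5) / 1000 = 0.0017 s
NCV = dist / dt = 123.5 m/s


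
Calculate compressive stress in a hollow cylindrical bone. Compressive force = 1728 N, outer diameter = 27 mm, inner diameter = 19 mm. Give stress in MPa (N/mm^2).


A = pi*(r_o^2 - r_i^2)
r_o = 13.5 mm, r_i = 9.5 mm
A = 289.027 mm^2
sigma = F/A = 1728 / 289.027
sigma = 5.979 MPa


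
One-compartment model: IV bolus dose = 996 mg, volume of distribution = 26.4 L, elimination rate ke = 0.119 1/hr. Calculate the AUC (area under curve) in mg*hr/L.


C0 = Dose/Vd = 996/26.4 = 37.7273 mg/L
AUC = C0/ke = 37.7273/0.119
AUC = 317 mg*hr/L


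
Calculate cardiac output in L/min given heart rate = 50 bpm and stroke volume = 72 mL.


CO = HR * SV
CO = 50 * 72 / 1000
CO = 3.6 L/min


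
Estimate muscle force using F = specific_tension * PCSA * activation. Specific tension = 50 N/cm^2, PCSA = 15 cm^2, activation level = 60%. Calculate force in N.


F = sigma * PCSA * activation
F = 50 * 15 * 0.6
F = 450 N


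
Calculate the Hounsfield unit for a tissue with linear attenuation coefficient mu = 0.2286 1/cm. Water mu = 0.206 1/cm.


HU = ((mu_tissue - mu_water) / mu_water) * 1000
HU = ((0.2286 - 0.206) / 0.206) * 1000
HU = 109.7


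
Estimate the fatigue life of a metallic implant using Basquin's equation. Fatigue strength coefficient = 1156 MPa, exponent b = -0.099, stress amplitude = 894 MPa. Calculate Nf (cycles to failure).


sigma_a = sigma_f' * (2Nf)^b
2Nf = (sigma_a/sigma_f')^(1/b)
2Nf = (894/1156)^(1/-0.099)
2Nf = 13.411518
Nf = 6.706


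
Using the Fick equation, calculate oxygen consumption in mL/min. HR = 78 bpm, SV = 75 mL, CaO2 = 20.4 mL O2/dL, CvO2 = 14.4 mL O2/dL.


CO = HR*SV = 78*75/1000 = 5.85 L/min
a-v O2 diff = 20.4 - 14.4 = 6 mL/dL
VO2 = CO * (CaO2-CvO2) * 10 dL/L
VO2 = 5.85 * 6 * 10
VO2 = 351 mL/min


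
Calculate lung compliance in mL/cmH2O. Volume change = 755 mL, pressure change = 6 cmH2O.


C = dV / dP
C = 755 / 6
C = 125.8 mL/cmH2O


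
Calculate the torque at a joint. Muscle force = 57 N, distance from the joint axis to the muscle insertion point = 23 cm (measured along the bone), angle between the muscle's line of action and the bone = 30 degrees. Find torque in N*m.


Torque = F * d * sin(theta)   (moment arm = d*sin(theta))
d = 23 cm = 0.23 m
Torque = 57 * 0.23 * sin(30)
Torque = 6.555 N*m


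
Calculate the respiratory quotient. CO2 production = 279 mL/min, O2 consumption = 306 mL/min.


RQ = VCO2 / VO2
RQ = 279 / 306
RQ = 0.9118


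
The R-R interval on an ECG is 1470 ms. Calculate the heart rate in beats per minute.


HR = 60 / RR_interval(s)
RR = 1470 ms = 1.47 s
HR = 60 / 1.47 = 40.82 bpm


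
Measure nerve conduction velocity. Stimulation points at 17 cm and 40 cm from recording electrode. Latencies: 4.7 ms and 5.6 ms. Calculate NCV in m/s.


Distance = (40 - 17) / 100 = 0.23 m
dt = (5.6 - 4.7) / 1000 = 9.0000e-04 s
NCV = dist / dt = 255.6 m/s


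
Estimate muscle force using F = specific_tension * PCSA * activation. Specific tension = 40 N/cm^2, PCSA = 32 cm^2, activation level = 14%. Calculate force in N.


F = sigma * PCSA * activation
F = 40 * 32 * 0.14
F = 179.2 N


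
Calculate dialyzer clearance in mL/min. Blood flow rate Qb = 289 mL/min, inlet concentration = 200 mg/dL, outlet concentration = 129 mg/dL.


K = Qb * (Cb_in - Cb_out) / Cb_in
K = 289 * (200 - 129) / 200
K = 102.6 mL/min


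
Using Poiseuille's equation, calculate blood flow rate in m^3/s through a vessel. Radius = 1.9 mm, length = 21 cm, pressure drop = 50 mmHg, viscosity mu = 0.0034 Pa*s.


Q = pi*r^4*dP / (8*mu*L)
r = 0.0019 m, L = 0.21 m
dP = 50 mmHg = 6666.1 Pa
Q = 4.7780e-05 m^3/s


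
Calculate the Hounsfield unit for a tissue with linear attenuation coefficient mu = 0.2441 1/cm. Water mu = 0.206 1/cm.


HU = ((mu_tissue - mu_water) / mu_water) * 1000
HU = ((0.2441 - 0.206) / 0.206) * 1000
HU = 185


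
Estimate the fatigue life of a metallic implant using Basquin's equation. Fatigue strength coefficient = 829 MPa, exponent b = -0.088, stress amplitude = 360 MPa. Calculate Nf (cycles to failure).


sigma_a = sigma_f' * (2Nf)^b
2Nf = (sigma_a/sigma_f')^(1/b)
2Nf = (360/829)^(1/-0.088)
2Nf = 13076.766
Nf = 6538


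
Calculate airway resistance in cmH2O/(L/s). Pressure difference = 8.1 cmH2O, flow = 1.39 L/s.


R = dP / flow
R = 8.1 / 1.39
R = 5.827 cmH2O/(L/s)


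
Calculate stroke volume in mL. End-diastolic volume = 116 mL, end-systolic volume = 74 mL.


SV = EDV - ESV
SV = 116 - 74
SV = 42 mL


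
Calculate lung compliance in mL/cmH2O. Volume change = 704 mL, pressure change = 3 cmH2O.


C = dV / dP
C = 704 / 3
C = 234.7 mL/cmH2O


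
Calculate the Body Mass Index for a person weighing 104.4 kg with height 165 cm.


BMI = weight / height^2
height = 165 cm = 1.65 m
BMI = 104.4 / 1.65^2
BMI = 38.35 kg/m^2


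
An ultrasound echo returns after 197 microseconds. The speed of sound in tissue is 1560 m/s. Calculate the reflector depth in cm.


depth = c * t / 2
t = 197 us = 1.9700e-04 s
depth = 1560 * 1.9700e-04 / 2
depth = 0.15366 m = 15.366 cm


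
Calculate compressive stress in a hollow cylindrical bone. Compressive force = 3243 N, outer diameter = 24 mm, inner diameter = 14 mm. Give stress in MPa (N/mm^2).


A = pi*(r_o^2 - r_i^2)
r_o = 12 mm, r_i = 7 mm
A = 298.451 mm^2
sigma = F/A = 3243 / 298.451
sigma = 10.87 MPa


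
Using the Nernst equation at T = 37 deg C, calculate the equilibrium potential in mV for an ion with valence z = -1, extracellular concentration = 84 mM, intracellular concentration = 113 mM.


E = (RT/(zF)) * ln(C_out/C_in)
T = 37 + 273.15 = 310.15 K
E = (8.314 * 310.15 / (-1 * 96485)) * ln(84/113)
E = 7.926 mV


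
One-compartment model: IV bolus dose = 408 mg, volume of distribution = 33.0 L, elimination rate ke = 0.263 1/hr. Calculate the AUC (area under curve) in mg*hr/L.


C0 = Dose/Vd = 408/33.0 = 12.3636 mg/L
AUC = C0/ke = 12.3636/0.263
AUC = 47.01 mg*hr/L


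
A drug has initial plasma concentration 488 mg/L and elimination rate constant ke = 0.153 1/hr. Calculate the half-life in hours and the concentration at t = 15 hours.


t_half = ln(2) / ke = 0.693147 / 0.153 = 4.53 hr
C(t) = C0 * exp(-ke*t) = 488 * exp(-0.153*15)
C(15) = 49.17 mg/L


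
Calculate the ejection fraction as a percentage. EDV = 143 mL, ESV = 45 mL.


SV = EDV - ESV = 143 - 45 = 98 mL
EF = SV/EDV * 100 = 98/143 * 100
EF = 68.53%


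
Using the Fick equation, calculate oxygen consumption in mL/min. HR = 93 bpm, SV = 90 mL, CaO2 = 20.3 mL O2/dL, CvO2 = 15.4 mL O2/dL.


CO = HR*SV = 93*90/1000 = 8.37 L/min
a-v O2 diff = 20.3 - 15.4 = 4.9 mL/dL
VO2 = CO * (CaO2-CvO2) * 10 dL/L
VO2 = 8.37 * 4.9 * 10
VO2 = 410.1 mL/min


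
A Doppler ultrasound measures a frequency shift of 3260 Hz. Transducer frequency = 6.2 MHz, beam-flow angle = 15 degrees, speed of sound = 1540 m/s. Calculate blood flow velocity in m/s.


v = fd * c / (2 * f0 * cos(theta))
v = 3260 * 1540 / (2 * 6.2000e+06 * cos(15))
v = 0.4192 m/s


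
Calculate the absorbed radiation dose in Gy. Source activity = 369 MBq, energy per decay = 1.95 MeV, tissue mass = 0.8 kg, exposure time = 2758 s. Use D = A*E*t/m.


A = 369 MBq = 3.6900e+08 Bq
E = 1.95 MeV = 3.1239e-13 J
D = A*E*t/m = 3.6900e+08*3.1239e-13*2758/0.8
D = 0.3974 Gy


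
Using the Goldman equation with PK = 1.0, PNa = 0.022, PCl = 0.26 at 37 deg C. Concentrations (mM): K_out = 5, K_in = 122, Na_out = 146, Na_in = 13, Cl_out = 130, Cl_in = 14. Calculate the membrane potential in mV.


Vm = (RT/F)*ln((PK*Ko + PNa*Nao + PCl*Cli)/(PK*Ki + PNa*Nai + PCl*Clo))
Numer = 11.852, Denom = 156.086
Vm = -68.9 mV


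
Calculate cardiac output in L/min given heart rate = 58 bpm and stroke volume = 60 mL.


CO = HR * SV
CO = 58 * 60 / 1000
CO = 3.48 L/min


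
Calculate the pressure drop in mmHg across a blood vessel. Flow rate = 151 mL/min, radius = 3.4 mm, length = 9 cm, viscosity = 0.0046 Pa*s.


dP = 8*mu*L*Q / (pi*r^4)
Q = 151 mL/min = 2.51667e-06 m^3/s
dP = 19.8541 Pa = 19.8541 / 133.322 mmHg = 0.1489 mmHg


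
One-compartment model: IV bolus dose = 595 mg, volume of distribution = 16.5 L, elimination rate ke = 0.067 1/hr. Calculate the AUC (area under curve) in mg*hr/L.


C0 = Dose/Vd = 595/16.5 = 36.0606 mg/L
AUC = C0/ke = 36.0606/0.067
AUC = 538.2 mg*hr/L


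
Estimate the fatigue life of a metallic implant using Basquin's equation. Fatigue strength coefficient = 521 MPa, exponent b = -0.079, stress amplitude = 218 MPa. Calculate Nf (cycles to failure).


sigma_a = sigma_f' * (2Nf)^b
2Nf = (sigma_a/sigma_f')^(1/b)
2Nf = (218/521)^(1/-0.079)
2Nf = 61607.817
Nf = 3.08e+04


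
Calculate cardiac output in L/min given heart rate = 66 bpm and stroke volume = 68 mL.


CO = HR * SV
CO = 66 * 68 / 1000
CO = 4.488 L/min


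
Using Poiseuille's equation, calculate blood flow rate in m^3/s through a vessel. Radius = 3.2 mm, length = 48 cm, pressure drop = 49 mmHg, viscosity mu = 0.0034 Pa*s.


Q = pi*r^4*dP / (8*mu*L)
r = 0.0032 m, L = 0.48 m
dP = 49 mmHg = 6532.778 Pa
Q = 1.6483e-04 m^3/s


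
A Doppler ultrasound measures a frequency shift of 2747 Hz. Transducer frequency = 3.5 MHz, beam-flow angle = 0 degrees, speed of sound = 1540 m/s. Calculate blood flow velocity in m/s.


v = fd * c / (2 * f0 * cos(theta))
v = 2747 * 1540 / (2 * 3.5000e+06 * cos(0))
v = 0.6043 m/s


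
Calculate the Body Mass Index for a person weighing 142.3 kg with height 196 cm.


BMI = weight / height^2
height = 196 cm = 1.96 m
BMI = 142.3 / 1.96^2
BMI = 37.04 kg/m^2


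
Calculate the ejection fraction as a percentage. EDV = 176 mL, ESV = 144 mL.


SV = EDV - ESV = 176 - 144 = 32 mL
EF = SV/EDV * 100 = 32/176 * 100
EF = 18.18%


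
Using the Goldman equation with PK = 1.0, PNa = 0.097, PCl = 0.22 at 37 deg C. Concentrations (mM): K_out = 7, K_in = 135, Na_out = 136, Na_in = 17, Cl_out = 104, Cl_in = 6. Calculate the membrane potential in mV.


Vm = (RT/F)*ln((PK*Ko + PNa*Nao + PCl*Cli)/(PK*Ki + PNa*Nai + PCl*Clo))
Numer = 21.512, Denom = 159.529
Vm = -53.55 mV


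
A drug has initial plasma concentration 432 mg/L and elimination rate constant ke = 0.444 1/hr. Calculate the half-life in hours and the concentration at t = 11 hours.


t_half = ln(2) / ke = 0.693147 / 0.444 = 1.561 hr
C(t) = C0 * exp(-ke*t) = 432 * exp(-0.444*11)
C(11) = 3.269 mg/L


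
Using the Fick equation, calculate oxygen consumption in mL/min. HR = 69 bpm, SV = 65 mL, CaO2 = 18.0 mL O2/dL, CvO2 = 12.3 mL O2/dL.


CO = HR*SV = 69*65/1000 = 4.485 L/min
a-v O2 diff = 18.0 - 12.3 = 5.7 mL/dL
VO2 = CO * (CaO2-CvO2) * 10 dL/L
VO2 = 4.485 * 5.7 * 10
VO2 = 255.6 mL/min


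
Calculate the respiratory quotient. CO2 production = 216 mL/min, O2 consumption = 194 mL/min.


RQ = VCO2 / VO2
RQ = 216 / 194
RQ = 1.113


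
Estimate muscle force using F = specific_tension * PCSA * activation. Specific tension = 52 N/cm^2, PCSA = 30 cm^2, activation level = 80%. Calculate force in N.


F = sigma * PCSA * activation
F = 52 * 30 * 0.8
F = 1248 N


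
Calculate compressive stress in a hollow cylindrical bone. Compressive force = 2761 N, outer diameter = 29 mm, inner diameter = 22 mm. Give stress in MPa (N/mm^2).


A = pi*(r_o^2 - r_i^2)
r_o = 14.5 mm, r_i = 11 mm
A = 280.387 mm^2
sigma = F/A = 2761 / 280.387
sigma = 9.847 MPa


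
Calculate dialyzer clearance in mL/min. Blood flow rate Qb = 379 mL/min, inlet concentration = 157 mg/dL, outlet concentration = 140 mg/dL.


K = Qb * (Cb_in - Cb_out) / Cb_in
K = 379 * (157 - 140) / 157
K = 41.04 mL/min


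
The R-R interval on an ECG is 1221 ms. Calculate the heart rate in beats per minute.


HR = 60 / RR_interval(s)
RR = 1221 ms = 1.221 s
HR = 60 / 1.221 = 49.14 bpm


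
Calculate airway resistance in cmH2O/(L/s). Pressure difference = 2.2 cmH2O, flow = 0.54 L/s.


R = dP / flow
R = 2.2 / 0.54
R = 4.074 cmH2O/(L/s)


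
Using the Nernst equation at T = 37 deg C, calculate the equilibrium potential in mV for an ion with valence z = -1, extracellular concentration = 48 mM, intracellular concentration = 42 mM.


E = (RT/(zF)) * ln(C_out/C_in)
T = 37 + 273.15 = 310.15 K
E = (8.314 * 310.15 / (-1 * 96485)) * ln(48/42)
E = -3.569 mV
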